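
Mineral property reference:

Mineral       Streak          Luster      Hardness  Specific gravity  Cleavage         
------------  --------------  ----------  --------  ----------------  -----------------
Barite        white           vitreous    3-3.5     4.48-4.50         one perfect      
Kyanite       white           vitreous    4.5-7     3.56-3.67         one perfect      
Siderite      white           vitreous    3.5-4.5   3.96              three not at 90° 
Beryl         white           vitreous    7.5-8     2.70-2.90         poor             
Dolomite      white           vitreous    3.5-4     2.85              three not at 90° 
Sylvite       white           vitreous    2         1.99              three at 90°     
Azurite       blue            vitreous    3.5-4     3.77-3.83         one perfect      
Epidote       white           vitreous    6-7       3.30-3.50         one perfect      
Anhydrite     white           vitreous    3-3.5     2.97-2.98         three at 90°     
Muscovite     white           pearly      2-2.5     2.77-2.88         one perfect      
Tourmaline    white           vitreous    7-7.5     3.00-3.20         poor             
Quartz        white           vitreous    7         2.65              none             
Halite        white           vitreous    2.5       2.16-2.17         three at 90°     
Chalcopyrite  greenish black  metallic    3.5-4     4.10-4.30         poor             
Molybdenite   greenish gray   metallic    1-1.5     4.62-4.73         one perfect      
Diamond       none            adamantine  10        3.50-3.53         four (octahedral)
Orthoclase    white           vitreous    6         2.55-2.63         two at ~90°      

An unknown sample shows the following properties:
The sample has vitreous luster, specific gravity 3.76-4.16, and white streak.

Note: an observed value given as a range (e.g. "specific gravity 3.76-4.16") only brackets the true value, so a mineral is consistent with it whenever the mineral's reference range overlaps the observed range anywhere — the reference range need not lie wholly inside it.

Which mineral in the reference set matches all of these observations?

Vitreous luster is inconsistent with Muscovite, Chalcopyrite, Molybdenite, Diamond.
Specific gravity 3.76-4.16 — only Siderite, Azurite remain.
White streak rules out Azurite.
The only mineral consistent with every observation is Siderite.

Siderite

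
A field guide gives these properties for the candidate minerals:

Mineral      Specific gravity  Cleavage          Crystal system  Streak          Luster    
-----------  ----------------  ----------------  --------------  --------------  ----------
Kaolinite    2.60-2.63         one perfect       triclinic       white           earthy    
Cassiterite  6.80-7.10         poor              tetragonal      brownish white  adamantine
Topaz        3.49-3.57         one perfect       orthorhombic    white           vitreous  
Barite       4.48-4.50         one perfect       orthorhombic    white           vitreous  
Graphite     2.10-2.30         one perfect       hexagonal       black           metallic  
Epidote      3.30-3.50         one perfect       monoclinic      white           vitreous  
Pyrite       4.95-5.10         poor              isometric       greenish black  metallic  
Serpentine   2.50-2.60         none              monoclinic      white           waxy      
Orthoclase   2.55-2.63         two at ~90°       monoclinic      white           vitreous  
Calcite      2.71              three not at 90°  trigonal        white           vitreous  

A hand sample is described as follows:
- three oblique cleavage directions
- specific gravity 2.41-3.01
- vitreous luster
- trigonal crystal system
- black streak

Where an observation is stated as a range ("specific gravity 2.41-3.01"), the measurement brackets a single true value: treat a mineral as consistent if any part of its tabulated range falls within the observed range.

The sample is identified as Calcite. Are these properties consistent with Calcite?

Three oblique cleavage directions — consistent with Calcite (cleavage three not at 90°).
Specific gravity 2.41-3.01 — consistent with Calcite (SG 2.71).
Vitreous luster — consistent with Calcite (vitreous luster).
Trigonal crystal system — consistent with Calcite (trigonal system).
Black streak — Calcite has white streak; a mismatch.
The streak observation rules out Calcite.

Inconsistent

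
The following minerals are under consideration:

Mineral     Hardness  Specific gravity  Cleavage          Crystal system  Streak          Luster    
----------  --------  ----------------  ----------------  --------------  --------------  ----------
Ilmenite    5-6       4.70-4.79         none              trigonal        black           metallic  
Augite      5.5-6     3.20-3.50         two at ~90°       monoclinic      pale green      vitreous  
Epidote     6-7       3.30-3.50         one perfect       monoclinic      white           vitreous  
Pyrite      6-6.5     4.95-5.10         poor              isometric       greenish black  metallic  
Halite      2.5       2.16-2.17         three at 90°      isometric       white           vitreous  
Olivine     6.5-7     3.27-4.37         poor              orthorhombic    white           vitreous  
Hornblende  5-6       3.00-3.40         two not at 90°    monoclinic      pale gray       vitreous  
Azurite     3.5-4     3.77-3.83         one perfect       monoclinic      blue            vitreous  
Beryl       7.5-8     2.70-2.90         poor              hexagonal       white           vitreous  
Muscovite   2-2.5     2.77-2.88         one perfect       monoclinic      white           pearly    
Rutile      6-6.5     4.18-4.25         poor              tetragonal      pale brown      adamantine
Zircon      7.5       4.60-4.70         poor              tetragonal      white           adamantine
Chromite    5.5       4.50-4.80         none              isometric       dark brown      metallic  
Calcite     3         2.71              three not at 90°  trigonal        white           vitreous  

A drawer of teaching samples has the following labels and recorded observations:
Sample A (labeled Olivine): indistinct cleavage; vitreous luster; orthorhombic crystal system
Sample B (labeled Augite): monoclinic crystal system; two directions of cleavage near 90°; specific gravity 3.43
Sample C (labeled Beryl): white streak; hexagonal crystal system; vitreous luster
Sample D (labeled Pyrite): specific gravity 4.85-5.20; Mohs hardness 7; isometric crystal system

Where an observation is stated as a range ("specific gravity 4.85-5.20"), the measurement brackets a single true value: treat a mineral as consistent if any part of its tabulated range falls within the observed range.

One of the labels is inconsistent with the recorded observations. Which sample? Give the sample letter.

Sample A: every observation is compatible with the reference values for Olivine.
Sample B: every observation is compatible with the reference values for Augite.
Sample C: every observation is compatible with the reference values for Beryl.
Sample D: Mohs hardness 7 is outside the reference for Pyrite (hardness 6-6.5) — mislabeled.
Only sample D is inconsistent with its label.

D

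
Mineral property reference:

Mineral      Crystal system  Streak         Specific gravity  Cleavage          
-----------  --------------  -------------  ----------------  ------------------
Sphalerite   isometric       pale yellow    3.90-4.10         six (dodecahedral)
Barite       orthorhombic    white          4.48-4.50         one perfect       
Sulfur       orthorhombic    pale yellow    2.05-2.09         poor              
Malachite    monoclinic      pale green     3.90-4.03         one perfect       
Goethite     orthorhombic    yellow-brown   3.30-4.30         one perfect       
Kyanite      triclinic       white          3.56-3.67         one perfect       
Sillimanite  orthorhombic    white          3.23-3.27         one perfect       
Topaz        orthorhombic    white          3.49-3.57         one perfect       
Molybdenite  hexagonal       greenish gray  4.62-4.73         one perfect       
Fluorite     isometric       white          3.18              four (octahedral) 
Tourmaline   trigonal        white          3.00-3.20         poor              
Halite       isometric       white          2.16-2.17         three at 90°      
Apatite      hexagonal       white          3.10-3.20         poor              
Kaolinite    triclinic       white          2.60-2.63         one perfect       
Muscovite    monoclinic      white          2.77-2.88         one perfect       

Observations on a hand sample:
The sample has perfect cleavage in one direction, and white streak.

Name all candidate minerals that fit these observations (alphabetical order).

Perfect cleavage in one direction excludes Sphalerite, Sulfur, Fluorite, Tourmaline, Halite, Apatite.
White streak eliminates Malachite, Goethite, Molybdenite.
Consistent with every observation: Barite, Kaolinite, Kyanite, Muscovite, Sillimanite, Topaz.

Barite, Kaolinite, Kyanite, Muscovite, Sillimanite, Topaz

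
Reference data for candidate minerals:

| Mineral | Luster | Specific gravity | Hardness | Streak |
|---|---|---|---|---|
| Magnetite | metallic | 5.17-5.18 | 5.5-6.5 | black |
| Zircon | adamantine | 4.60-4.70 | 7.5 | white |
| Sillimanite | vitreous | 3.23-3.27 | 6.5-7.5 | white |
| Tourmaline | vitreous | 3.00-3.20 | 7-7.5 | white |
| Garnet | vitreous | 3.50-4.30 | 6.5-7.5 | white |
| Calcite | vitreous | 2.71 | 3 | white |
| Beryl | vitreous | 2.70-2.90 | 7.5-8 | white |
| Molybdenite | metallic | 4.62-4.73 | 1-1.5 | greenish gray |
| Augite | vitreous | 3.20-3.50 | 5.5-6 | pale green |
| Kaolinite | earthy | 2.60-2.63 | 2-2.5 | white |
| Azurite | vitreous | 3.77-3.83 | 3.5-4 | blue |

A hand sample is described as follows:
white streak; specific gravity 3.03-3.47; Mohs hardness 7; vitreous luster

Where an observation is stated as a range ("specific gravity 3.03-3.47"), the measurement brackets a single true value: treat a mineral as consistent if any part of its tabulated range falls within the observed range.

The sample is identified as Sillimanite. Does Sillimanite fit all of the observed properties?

Yes

White streak — matches Sillimanite (white streak).
Specific gravity 3.03-3.47 — matches Sillimanite (SG 3.23-3.27).
Mohs hardness 7 — matches Sillimanite (hardness 6.5-7.5).
Vitreous luster — matches Sillimanite (vitreous luster).
Nothing contradicts Sillimanite.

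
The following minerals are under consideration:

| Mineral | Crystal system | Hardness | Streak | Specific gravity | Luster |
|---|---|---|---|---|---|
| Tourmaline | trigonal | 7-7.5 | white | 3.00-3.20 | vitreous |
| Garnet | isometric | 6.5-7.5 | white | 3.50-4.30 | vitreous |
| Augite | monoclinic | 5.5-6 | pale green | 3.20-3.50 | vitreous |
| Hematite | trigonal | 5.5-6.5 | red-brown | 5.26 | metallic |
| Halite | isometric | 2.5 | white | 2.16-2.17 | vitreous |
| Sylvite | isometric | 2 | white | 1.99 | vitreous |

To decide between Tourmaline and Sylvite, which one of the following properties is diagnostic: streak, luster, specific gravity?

specific gravity

Streak: both white — no difference.
Luster: both vitreous — no difference.
Specific gravity: Tourmaline 3.00-3.20, Sylvite 1.99 — distinct.
Only specific gravity differs between Tourmaline and Sylvite among the listed tests.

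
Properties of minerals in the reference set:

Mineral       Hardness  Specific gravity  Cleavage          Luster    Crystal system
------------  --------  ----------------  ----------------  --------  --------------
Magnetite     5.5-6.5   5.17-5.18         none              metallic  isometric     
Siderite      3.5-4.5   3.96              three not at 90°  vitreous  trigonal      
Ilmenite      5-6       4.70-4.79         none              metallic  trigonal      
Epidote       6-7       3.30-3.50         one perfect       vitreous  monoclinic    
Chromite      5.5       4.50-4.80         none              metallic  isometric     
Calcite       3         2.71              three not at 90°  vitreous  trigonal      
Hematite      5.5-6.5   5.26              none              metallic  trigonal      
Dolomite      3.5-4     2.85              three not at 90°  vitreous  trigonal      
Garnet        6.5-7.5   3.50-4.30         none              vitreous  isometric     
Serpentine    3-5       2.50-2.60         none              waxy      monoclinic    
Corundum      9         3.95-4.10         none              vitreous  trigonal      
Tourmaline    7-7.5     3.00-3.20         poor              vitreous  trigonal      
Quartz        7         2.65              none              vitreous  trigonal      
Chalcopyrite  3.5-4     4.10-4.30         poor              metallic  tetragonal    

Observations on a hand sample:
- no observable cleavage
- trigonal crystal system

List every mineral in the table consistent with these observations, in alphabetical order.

Corundum, Hematite, Ilmenite, Quartz

No observable cleavage eliminates Siderite, Epidote, Calcite, Dolomite, Tourmaline, Chalcopyrite.
Trigonal crystal system rules out Magnetite, Chromite, Garnet, Serpentine.
Remaining candidates: Corundum, Hematite, Ilmenite, Quartz.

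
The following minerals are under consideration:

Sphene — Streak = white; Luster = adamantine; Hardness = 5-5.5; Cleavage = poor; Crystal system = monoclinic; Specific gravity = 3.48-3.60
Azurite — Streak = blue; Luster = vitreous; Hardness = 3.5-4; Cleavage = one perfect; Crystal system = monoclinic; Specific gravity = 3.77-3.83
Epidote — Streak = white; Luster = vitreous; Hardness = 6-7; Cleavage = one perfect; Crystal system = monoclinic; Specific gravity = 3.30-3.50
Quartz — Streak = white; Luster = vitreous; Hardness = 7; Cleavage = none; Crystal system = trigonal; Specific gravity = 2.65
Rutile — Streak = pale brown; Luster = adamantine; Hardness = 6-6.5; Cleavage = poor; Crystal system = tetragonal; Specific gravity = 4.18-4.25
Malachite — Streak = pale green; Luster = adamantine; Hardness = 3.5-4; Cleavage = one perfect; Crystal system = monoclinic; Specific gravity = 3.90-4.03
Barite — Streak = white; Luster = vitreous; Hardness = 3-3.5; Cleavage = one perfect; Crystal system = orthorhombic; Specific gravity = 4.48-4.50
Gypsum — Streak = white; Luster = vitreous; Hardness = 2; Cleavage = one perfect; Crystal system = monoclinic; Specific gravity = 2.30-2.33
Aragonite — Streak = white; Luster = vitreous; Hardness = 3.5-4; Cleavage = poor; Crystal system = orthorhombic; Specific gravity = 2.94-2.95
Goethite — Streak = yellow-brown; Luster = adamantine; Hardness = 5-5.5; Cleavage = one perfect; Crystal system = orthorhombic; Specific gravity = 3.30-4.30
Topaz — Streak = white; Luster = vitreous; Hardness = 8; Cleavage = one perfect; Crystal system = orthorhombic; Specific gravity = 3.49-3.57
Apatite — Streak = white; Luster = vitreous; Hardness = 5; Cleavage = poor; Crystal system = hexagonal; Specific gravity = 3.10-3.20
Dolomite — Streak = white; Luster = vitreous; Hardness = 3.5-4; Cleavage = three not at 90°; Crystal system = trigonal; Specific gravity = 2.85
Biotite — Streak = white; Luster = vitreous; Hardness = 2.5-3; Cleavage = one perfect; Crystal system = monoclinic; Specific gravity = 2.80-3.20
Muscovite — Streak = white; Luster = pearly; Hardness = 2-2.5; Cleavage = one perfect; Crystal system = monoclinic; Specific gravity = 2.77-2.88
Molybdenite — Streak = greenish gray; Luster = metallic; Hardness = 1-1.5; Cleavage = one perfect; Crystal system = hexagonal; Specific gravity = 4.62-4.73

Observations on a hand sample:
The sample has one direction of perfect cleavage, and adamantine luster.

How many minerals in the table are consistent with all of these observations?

2

One direction of perfect cleavage is inconsistent with Sphene, Quartz, Rutile, Aragonite, Apatite, Dolomite.
Adamantine luster: leaves Malachite, Goethite.
Remaining candidates: Goethite, Malachite.
That is 2 minerals.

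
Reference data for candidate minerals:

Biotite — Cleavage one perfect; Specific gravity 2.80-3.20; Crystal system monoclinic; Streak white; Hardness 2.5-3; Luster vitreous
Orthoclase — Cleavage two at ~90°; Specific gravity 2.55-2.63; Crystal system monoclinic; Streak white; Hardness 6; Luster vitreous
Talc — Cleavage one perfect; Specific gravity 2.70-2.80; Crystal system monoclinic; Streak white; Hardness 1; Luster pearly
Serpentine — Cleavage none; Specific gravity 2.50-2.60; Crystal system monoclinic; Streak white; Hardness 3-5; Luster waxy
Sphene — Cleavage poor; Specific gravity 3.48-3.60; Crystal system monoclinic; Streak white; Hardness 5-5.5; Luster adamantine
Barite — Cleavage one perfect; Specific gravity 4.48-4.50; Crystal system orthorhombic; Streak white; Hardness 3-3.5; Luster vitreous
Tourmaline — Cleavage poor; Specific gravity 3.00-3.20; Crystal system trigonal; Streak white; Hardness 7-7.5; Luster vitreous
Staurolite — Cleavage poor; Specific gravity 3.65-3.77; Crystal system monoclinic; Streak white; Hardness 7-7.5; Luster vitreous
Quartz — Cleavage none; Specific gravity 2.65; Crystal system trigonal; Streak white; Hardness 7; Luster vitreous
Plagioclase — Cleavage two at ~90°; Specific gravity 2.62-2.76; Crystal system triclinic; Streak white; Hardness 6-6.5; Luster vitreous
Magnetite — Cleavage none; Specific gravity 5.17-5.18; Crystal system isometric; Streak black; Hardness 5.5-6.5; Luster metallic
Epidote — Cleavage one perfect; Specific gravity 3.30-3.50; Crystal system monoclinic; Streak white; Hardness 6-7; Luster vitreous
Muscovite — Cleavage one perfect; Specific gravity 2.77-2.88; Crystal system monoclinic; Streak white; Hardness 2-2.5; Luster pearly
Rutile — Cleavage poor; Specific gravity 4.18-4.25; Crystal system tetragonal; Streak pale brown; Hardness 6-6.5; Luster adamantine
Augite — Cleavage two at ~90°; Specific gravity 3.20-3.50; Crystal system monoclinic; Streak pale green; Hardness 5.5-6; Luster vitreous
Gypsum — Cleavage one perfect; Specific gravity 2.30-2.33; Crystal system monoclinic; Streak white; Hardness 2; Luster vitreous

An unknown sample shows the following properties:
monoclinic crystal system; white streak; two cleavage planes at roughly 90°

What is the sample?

Orthoclase

Monoclinic crystal system rules out Barite, Tourmaline, Quartz, Plagioclase, Magnetite, Rutile.
White streak rules out Augite.
Two cleavage planes at roughly 90° — only Orthoclase remains.
Only Orthoclase satisfies all observations.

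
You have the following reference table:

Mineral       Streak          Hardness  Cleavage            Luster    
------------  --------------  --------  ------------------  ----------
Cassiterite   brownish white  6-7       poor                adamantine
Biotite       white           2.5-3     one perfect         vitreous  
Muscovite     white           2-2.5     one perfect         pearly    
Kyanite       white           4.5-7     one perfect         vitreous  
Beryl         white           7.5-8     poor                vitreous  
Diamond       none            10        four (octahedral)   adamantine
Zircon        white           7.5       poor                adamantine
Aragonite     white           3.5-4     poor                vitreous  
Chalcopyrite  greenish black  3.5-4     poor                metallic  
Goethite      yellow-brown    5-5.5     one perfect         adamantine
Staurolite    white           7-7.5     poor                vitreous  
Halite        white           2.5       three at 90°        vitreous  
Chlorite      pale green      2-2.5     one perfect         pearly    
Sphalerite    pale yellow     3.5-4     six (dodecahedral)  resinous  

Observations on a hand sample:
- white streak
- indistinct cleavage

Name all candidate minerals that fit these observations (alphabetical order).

White streak is inconsistent with Cassiterite, Diamond, Chalcopyrite, Goethite, Chlorite, Sphalerite.
Indistinct cleavage excludes Biotite, Muscovite, Kyanite, Halite.
Remaining candidates: Aragonite, Beryl, Staurolite, Zircon.

Aragonite, Beryl, Staurolite, Zircon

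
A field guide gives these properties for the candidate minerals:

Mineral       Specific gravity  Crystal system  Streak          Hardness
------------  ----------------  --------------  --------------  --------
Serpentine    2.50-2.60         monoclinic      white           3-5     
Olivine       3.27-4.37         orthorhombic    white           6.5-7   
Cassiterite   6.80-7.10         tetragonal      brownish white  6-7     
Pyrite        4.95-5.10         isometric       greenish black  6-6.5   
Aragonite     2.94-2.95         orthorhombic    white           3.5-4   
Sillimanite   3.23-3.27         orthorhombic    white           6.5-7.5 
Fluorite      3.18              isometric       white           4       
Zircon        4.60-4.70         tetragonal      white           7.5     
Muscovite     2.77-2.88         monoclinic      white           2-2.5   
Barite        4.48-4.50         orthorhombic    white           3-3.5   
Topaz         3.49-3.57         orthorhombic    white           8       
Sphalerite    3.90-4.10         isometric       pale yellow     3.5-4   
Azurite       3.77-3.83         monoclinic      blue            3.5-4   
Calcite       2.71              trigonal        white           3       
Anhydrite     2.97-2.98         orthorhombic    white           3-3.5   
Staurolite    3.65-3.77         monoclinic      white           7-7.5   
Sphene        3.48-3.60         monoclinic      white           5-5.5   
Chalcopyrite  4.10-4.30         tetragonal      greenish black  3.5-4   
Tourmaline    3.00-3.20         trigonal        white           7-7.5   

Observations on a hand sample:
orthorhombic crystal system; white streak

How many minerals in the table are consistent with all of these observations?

6

Orthorhombic crystal system — only Olivine, Aragonite, Sillimanite, Barite, Topaz, Anhydrite remain.
White streak — every remaining candidate is consistent.
Consistent with every observation: Anhydrite, Aragonite, Barite, Olivine, Sillimanite, Topaz.
That is 6 minerals.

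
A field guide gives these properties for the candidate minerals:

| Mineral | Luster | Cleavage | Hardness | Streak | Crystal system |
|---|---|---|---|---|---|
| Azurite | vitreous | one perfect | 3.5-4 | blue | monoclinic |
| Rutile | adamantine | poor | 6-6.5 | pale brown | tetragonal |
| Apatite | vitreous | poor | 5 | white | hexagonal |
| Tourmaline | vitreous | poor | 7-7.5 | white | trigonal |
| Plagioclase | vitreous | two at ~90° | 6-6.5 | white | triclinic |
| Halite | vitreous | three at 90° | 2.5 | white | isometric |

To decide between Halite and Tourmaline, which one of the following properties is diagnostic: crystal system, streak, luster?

Crystal system: Halite isometric, Tourmaline trigonal — distinct.
Streak: both white — shared.
Luster: both vitreous — shared.
Only crystal system differs between Halite and Tourmaline among the listed tests.

crystal system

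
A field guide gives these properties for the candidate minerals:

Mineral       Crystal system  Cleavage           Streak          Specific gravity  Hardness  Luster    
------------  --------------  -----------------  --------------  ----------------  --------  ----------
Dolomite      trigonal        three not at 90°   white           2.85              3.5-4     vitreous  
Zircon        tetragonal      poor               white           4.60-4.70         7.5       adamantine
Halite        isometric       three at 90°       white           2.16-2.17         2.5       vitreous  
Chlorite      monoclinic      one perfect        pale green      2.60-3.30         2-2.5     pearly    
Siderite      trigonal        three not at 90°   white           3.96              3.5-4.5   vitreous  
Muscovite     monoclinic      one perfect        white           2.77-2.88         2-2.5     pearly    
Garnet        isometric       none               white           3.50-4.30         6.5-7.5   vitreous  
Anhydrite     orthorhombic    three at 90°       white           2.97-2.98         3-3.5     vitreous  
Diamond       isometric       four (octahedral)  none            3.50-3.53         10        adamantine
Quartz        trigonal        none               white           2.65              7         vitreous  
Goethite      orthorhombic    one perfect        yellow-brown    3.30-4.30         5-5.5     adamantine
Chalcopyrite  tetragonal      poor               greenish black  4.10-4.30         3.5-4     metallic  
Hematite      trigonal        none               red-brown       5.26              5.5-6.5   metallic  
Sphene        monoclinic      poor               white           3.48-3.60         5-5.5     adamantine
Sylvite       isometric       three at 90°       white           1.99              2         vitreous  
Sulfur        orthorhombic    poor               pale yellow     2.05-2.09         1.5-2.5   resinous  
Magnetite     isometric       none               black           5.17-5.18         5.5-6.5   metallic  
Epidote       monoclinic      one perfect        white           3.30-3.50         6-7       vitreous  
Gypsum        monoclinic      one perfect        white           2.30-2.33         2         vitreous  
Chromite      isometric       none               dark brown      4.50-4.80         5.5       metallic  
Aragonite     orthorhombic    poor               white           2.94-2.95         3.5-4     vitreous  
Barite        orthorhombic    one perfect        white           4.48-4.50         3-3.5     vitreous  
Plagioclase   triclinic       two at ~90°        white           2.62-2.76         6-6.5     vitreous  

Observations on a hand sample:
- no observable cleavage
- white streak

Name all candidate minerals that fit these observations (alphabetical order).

Garnet, Quartz

No observable cleavage — leaves Garnet, Quartz, Hematite, Magnetite, Chromite.
White streak — Garnet, Quartz remain.
Consistent with every observation: Garnet, Quartz.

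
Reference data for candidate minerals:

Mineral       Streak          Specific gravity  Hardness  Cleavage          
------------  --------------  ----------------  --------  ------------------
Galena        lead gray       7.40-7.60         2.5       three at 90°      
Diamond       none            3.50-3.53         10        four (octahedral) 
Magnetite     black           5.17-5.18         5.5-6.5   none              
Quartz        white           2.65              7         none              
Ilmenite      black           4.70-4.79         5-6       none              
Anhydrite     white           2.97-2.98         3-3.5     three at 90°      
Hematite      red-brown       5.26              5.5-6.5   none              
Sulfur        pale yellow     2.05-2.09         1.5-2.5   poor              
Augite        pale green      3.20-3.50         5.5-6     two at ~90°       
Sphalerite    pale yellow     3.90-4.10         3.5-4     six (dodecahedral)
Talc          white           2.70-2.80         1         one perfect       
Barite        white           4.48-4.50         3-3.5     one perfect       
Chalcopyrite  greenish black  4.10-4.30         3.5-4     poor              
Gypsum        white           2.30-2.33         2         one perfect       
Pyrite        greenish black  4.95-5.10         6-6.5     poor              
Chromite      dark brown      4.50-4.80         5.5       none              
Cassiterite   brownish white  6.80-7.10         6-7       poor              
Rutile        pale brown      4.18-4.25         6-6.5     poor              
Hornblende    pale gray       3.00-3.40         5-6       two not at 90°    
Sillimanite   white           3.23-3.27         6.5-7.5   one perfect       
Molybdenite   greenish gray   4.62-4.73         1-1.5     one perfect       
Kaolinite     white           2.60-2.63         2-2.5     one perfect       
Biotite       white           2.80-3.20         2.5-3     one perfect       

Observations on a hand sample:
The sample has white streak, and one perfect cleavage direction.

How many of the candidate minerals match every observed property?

6

White streak: Quartz, Anhydrite, Talc, Barite, Gypsum, Sillimanite, Kaolinite, Biotite remain.
One perfect cleavage direction is inconsistent with Quartz, Anhydrite.
Remaining candidates: Barite, Biotite, Gypsum, Kaolinite, Sillimanite, Talc.
That is 6 minerals.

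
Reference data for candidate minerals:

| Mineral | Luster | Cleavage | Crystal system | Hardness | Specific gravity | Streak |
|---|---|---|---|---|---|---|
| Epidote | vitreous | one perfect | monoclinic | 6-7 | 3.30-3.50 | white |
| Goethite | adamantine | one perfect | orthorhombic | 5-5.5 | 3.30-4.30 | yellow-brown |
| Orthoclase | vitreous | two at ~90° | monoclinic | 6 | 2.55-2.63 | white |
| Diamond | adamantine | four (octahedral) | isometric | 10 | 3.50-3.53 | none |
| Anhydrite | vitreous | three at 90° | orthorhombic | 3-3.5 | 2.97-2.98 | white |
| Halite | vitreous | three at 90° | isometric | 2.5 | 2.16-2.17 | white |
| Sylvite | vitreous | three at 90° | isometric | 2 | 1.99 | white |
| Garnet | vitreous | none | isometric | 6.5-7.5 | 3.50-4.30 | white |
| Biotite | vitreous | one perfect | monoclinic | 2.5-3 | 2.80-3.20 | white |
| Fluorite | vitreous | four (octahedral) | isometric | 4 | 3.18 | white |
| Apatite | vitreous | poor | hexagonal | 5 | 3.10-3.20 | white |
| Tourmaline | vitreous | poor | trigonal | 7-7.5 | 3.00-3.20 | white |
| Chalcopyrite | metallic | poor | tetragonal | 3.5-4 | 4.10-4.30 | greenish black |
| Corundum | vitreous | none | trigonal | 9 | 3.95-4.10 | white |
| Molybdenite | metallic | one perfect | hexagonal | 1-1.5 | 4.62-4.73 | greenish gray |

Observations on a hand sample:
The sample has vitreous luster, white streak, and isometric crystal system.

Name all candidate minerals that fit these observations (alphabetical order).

Fluorite, Garnet, Halite, Sylvite

Vitreous luster eliminates Goethite, Diamond, Chalcopyrite, Molybdenite.
White streak: every remaining candidate is consistent.
Isometric crystal system: leaves Halite, Sylvite, Garnet, Fluorite.
The minerals that satisfy all observations are Fluorite, Garnet, Halite, Sylvite.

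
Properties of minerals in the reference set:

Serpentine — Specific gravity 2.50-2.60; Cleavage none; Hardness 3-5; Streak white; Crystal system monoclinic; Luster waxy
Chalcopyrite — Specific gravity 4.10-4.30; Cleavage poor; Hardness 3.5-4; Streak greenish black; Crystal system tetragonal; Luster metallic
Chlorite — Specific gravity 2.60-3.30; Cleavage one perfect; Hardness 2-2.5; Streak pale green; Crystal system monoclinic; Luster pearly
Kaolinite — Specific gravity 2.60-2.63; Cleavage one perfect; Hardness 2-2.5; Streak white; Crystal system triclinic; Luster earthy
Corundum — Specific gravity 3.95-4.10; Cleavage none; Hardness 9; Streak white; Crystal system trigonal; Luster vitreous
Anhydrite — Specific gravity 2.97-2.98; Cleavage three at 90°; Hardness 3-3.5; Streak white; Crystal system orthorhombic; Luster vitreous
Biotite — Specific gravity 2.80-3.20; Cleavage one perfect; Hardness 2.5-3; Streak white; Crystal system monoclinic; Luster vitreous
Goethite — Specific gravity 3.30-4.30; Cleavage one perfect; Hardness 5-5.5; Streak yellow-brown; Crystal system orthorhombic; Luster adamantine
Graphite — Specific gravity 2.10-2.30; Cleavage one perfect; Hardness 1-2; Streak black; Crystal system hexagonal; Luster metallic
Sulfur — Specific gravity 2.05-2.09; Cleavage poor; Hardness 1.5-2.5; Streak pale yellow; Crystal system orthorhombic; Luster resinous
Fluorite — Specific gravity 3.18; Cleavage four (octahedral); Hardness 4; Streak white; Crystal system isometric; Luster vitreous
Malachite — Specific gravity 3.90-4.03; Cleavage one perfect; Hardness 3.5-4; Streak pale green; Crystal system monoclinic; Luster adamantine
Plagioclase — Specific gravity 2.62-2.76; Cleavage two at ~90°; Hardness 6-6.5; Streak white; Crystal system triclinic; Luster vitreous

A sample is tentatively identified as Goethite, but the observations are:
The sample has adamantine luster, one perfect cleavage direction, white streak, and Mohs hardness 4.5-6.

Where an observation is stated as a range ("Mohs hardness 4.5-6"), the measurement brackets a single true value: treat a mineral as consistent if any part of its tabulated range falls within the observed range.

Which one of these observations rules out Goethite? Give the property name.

streak

Adamantine luster: Goethite has adamantine luster — agrees.
One perfect cleavage direction: Goethite has cleavage one perfect — agrees.
White streak: Goethite has yellow-brown streak — outside the reference range.
Mohs hardness 4.5-6: Goethite has hardness 5-5.5 — agrees.
The streak is the one property that does not fit.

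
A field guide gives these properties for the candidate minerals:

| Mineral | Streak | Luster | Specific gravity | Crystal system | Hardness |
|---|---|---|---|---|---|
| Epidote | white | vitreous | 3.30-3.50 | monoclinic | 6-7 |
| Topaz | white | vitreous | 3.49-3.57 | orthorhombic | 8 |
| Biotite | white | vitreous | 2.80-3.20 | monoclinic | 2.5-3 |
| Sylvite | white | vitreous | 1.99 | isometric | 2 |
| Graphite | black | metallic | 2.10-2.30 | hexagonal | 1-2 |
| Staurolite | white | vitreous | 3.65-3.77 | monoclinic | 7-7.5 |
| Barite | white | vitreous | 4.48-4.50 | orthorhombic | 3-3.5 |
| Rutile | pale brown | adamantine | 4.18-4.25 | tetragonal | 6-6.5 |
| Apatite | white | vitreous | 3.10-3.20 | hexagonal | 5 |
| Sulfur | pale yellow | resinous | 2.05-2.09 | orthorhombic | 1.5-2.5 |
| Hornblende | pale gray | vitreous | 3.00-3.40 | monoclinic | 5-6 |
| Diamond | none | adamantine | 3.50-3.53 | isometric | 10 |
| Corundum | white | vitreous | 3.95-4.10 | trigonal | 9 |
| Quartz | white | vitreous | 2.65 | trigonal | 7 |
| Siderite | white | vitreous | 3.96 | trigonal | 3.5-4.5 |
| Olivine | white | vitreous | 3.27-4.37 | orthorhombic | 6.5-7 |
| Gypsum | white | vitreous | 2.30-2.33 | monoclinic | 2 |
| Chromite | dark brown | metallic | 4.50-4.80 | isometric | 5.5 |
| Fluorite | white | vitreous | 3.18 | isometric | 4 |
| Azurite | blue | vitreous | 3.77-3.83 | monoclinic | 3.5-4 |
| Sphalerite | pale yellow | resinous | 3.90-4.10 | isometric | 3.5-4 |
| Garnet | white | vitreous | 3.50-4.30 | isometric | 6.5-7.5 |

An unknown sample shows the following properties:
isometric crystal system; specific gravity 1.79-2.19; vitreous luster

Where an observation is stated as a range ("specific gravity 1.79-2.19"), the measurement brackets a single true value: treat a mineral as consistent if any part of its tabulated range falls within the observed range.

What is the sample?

Sylvite

Isometric crystal system: Sylvite, Diamond, Chromite, Fluorite, Sphalerite, Garnet remain.
Specific gravity 1.79-2.19: narrows the field to Sylvite.
Vitreous luster: every remaining candidate is consistent.
Only Sylvite satisfies all observations.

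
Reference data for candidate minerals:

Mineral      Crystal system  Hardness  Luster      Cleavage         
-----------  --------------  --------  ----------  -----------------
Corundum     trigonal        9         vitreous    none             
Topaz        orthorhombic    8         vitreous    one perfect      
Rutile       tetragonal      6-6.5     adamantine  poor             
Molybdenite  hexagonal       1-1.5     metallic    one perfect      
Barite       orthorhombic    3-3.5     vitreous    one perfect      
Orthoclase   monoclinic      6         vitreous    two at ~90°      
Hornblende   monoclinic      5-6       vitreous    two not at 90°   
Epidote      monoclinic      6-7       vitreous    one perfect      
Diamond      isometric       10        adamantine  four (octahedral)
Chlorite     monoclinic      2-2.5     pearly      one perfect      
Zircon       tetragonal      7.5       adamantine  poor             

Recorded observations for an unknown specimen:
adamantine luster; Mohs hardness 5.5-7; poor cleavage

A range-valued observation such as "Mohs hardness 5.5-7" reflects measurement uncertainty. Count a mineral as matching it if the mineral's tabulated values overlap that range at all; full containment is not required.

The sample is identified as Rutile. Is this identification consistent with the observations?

Adamantine luster — is consistent with Rutile (adamantine luster).
Mohs hardness 5.5-7 — is consistent with Rutile (hardness 6-6.5).
Poor cleavage — is consistent with Rutile (cleavage poor).
All observations are consistent with the tabulated values for Rutile.

Yes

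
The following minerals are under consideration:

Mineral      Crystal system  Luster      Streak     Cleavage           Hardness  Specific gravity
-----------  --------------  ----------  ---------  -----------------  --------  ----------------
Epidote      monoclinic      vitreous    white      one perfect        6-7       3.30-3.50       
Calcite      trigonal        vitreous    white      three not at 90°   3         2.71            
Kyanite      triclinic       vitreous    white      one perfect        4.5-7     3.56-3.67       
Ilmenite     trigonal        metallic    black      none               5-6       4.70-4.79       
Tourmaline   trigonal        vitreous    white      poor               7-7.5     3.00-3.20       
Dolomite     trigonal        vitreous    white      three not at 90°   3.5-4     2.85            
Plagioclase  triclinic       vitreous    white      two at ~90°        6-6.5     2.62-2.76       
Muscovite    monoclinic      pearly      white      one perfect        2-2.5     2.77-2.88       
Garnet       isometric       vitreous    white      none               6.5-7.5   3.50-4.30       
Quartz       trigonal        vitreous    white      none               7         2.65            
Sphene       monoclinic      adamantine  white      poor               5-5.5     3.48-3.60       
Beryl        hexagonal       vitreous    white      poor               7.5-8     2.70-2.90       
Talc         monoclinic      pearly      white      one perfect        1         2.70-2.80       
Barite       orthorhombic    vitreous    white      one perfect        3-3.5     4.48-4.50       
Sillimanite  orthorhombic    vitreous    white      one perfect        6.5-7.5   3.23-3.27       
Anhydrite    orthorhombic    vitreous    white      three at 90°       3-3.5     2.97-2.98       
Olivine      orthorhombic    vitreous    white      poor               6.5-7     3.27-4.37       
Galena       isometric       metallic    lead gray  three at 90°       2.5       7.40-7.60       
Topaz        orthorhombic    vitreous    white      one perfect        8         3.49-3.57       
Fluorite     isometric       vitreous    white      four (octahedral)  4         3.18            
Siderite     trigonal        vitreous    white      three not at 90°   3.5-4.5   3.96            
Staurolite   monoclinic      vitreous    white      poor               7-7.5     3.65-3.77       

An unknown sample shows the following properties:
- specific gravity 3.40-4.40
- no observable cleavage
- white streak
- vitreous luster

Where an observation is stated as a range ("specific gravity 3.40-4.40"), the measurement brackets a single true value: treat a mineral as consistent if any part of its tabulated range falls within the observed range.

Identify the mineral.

Specific gravity 3.40-4.40: narrows the field to Epidote, Kyanite, Garnet, Sphene, Olivine, Topaz, Siderite, Staurolite.
No observable cleavage: leaves Garnet.
White streak: all remaining candidates fit.
Vitreous luster: every remaining candidate is consistent.
Garnet is the sole remaining match.

Garnet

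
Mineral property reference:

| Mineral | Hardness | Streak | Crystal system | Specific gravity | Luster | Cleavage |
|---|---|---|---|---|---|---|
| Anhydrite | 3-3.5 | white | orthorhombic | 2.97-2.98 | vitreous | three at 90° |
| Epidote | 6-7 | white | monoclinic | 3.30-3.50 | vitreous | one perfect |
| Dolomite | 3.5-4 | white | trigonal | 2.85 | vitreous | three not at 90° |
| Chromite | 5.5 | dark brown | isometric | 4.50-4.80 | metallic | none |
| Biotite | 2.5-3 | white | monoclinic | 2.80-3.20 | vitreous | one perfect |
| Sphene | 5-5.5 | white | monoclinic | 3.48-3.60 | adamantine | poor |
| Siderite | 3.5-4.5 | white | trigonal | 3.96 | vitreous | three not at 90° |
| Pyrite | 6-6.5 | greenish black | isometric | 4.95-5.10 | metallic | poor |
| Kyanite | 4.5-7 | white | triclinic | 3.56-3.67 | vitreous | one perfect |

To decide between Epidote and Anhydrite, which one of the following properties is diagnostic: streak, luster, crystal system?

crystal system

Streak: both white — no difference.
Luster: both vitreous — no difference.
Crystal system: Epidote monoclinic, Anhydrite orthorhombic — different.
Only crystal system differs between Epidote and Anhydrite among the listed tests.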